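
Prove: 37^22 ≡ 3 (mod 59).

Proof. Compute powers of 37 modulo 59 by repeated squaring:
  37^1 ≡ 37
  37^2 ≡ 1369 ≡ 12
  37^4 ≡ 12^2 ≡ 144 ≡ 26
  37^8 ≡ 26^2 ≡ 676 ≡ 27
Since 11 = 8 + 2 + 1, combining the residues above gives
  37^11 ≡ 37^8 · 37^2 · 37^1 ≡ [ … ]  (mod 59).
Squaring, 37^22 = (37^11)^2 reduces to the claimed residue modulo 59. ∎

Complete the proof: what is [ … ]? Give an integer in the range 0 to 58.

Multiply the listed residues: 27 · 12 · 37 = 324 → 11988.
Reducing modulo 59: 11988 = 203·59 + 11, so 37^11 ≡ 11.

11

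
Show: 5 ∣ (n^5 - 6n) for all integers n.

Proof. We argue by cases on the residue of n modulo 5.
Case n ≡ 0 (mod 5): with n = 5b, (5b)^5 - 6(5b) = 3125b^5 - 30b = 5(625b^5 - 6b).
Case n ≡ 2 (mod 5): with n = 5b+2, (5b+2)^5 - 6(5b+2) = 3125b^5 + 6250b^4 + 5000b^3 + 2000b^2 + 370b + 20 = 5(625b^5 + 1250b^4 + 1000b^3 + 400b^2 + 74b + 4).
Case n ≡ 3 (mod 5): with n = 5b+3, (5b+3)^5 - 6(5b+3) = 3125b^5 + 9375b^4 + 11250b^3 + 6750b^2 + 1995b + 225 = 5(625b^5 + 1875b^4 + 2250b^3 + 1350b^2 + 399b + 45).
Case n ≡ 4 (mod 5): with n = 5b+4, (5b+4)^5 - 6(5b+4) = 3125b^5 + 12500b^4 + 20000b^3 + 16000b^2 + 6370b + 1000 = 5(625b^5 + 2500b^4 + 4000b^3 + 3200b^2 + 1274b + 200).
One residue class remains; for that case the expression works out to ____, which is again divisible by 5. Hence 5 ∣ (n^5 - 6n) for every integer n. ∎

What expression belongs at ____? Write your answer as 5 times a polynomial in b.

The residues treated are {0, 2, 3, 4}, so the missing case is n ≡ 1 (mod 5); write n = 5b+1.
Then (5b+1)^5 - 6(5b+1) = 3125b^5 + 3125b^4 + 1250b^3 + 250b^2 - 5b - 5 = 5(625b^5 + 625b^4 + 250b^3 + 50b^2 - b - 1).

5(625b^5 + 625b^4 + 250b^3 + 50b^2 - b - 1)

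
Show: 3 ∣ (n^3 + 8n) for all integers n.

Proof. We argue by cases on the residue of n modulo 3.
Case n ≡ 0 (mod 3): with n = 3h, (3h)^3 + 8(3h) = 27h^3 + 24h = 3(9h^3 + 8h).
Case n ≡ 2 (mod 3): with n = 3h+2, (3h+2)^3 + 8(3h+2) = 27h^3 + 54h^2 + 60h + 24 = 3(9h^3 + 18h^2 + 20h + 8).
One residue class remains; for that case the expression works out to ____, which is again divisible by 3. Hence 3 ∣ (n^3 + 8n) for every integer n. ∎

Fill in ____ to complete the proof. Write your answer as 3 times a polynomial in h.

3(9h^3 + 9h^2 + 11h + 3)

The residues treated are {0, 2}, so the missing case is n ≡ 1 (mod 3); write n = 3h+1.
Then (3h+1)^3 + 8(3h+1) = 27h^3 + 27h^2 + 33h + 9 = 3(9h^3 + 9h^2 + 11h + 3).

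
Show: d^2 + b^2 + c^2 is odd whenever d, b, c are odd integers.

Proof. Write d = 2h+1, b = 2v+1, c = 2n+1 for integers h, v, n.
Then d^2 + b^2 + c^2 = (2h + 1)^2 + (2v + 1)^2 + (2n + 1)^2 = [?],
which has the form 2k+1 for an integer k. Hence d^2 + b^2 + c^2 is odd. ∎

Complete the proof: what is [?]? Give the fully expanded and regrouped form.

2(2h^2 + 2h + 2n^2 + 2n + 2v^2 + 2v + 1) + 1

Expanding: (2h + 1)^2 + (2v + 1)^2 + (2n + 1)^2 = 4h^2 + 4h + 4n^2 + 4n + 4v^2 + 4v + 3.
Every term except the constant is even, so this is 2(2h^2 + 2h + 2n^2 + 2n + 2v^2 + 2v + 1) + 1,
and 2h^2 + 2h + 2n^2 + 2n + 2v^2 + 2v + 1 ∈ ℤ gives the required form.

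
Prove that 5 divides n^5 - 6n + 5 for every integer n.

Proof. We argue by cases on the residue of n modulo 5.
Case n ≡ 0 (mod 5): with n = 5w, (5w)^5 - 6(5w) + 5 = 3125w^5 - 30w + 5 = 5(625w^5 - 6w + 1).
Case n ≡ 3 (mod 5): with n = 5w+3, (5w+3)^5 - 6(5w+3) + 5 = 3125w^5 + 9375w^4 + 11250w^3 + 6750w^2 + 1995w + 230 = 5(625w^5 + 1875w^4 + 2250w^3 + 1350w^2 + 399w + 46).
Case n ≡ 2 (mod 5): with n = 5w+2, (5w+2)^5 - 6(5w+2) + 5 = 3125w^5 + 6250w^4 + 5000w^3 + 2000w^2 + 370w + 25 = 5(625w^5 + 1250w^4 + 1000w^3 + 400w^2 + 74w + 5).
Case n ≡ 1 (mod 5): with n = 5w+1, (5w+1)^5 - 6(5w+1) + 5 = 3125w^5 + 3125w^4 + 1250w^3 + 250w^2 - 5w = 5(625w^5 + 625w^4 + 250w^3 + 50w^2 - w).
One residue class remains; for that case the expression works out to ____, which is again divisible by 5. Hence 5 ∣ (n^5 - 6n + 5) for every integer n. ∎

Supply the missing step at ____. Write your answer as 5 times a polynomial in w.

The residues treated are {0, 3, 2, 1}, so the missing case is n ≡ 4 (mod 5); write n = 5w+4.
Then (5w+4)^5 - 6(5w+4) + 5 = 3125w^5 + 12500w^4 + 20000w^3 + 16000w^2 + 6370w + 1005 = 5(625w^5 + 2500w^4 + 4000w^3 + 3200w^2 + 1274w + 201).

5(625w^5 + 2500w^4 + 4000w^3 + 3200w^2 + 1274w + 201)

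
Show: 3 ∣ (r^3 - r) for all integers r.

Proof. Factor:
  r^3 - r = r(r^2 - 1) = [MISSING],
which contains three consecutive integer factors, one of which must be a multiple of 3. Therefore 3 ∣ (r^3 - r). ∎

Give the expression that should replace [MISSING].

(r - 1)r(r + 1)

r(r^2 - 1) = r(r - 1)(r + 1) = (r - 1)r(r + 1).
These three factors are consecutive integers, so their product is divisible by 3.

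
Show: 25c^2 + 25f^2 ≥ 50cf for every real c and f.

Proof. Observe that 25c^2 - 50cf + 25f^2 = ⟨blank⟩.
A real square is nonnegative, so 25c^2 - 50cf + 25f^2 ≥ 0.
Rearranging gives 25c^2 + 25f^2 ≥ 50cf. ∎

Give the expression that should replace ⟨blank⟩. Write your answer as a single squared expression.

The leading and trailing coefficients are 5^2 and 5^2, and 50 = 2·5·5, so the trinomial is (5c - 5f)^2.
Hence 25c^2 - 50cf + 25f^2 ≥ 0.

(5c - 5f)^2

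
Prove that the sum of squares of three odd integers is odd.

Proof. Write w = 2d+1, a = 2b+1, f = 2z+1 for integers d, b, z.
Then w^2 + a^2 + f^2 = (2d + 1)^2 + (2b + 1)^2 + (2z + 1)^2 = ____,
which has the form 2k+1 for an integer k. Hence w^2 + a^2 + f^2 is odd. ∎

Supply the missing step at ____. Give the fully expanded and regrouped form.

2(2b^2 + 2b + 2d^2 + 2d + 2z^2 + 2z + 1) + 1

(2d + 1)^2 + (2b + 1)^2 + (2z + 1)^2 = 4b^2 + 4b + 4d^2 + 4d + 4z^2 + 4z + 3
= 2(2b^2 + 2b + 2d^2 + 2d + 2z^2 + 2z + 1) + 1.
Since 2b^2 + 2b + 2d^2 + 2d + 2z^2 + 2z + 1 is an integer, the sum of squares is of the form 2k+1 for an integer k.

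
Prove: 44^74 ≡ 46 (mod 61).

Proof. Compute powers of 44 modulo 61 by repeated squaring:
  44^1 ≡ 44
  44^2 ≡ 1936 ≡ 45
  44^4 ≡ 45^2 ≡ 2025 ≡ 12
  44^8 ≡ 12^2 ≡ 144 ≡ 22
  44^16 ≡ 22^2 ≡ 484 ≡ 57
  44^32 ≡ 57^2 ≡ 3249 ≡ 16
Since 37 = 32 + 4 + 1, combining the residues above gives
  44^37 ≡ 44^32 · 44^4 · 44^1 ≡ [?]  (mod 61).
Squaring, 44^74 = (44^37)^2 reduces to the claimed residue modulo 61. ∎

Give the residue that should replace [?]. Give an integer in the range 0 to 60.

44^32 · 44^4 · 44^1 ≡ 16 · 12 · 44 = 8448.
8448 mod 61 = 30, so 44^37 ≡ 30 (mod 61).

30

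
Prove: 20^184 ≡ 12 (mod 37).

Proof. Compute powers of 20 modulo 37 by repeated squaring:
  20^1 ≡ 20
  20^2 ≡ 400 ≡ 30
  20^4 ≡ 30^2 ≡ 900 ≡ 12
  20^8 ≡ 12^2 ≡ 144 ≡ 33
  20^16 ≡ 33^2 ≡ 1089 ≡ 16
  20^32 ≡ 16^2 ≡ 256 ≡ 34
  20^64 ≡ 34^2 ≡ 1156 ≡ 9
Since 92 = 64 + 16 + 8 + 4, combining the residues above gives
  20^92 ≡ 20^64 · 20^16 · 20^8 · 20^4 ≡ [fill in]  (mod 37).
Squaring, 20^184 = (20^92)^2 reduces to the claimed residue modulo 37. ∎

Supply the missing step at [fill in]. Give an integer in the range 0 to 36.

7

Multiply the listed residues: 9 · 16 · 33 · 12 = 144 → 4752 → 57024.
Reducing modulo 37: 57024 = 1541·37 + 7, so 20^92 ≡ 7.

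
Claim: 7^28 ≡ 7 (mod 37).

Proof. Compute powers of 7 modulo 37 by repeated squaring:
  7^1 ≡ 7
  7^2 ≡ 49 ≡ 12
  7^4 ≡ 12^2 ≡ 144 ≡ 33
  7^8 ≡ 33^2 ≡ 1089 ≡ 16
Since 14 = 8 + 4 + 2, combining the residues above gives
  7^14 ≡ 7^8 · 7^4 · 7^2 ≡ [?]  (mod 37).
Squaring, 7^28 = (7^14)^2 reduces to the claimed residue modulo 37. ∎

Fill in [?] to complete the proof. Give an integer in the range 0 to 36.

9

7^8 · 7^4 · 7^2 ≡ 16 · 33 · 12 = 6336.
6336 mod 37 = 9, so 7^14 ≡ 9 (mod 37).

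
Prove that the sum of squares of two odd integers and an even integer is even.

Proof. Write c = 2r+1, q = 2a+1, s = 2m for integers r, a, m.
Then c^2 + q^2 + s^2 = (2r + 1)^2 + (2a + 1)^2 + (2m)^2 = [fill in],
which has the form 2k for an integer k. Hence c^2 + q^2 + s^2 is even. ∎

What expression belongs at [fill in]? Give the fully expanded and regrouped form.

2(2a^2 + 2a + 2m^2 + 2r^2 + 2r + 1)

(2r + 1)^2 + (2a + 1)^2 + (2m)^2 = 4a^2 + 4a + 4m^2 + 4r^2 + 4r + 2
= 2(2a^2 + 2a + 2m^2 + 2r^2 + 2r + 1).
Since 2a^2 + 2a + 2m^2 + 2r^2 + 2r + 1 is an integer, the sum of squares is of the form 2k for an integer k.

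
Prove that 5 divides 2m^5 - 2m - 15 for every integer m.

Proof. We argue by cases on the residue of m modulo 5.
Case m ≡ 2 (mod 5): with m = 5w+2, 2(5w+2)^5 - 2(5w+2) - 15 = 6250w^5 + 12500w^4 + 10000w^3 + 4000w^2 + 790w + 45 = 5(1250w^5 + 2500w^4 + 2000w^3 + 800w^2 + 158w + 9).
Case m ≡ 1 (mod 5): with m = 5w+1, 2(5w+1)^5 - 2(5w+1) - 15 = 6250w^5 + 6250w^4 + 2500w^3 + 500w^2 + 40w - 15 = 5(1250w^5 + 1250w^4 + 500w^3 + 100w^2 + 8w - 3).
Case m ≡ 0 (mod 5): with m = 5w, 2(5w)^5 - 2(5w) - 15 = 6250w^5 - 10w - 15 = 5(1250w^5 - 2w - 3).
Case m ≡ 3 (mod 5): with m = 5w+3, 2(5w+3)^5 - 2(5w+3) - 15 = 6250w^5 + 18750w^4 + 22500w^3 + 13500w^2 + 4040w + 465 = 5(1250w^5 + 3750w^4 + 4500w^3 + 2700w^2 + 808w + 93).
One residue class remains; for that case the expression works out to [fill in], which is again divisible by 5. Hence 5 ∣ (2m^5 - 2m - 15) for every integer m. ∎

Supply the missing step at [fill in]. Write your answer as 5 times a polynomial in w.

The residues treated are {2, 1, 0, 3}, so the missing case is m ≡ 4 (mod 5); write m = 5w+4.
Then 2(5w+4)^5 - 2(5w+4) - 15 = 6250w^5 + 25000w^4 + 40000w^3 + 32000w^2 + 12790w + 2025 = 5(1250w^5 + 5000w^4 + 8000w^3 + 6400w^2 + 2558w + 405).

5(1250w^5 + 5000w^4 + 8000w^3 + 6400w^2 + 2558w + 405)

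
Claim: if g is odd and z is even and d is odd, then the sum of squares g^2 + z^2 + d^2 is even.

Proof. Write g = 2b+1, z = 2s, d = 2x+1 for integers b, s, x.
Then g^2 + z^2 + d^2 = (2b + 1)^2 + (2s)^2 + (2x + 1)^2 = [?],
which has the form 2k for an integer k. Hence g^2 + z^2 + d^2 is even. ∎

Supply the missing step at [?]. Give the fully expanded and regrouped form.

Expanding: (2b + 1)^2 + (2s)^2 + (2x + 1)^2 = 4b^2 + 4b + 4s^2 + 4x^2 + 4x + 2.
Every term is even; pulling out the factor of 2 gives 2(2b^2 + 2b + 2s^2 + 2x^2 + 2x + 1).

2(2b^2 + 2b + 2s^2 + 2x^2 + 2x + 1)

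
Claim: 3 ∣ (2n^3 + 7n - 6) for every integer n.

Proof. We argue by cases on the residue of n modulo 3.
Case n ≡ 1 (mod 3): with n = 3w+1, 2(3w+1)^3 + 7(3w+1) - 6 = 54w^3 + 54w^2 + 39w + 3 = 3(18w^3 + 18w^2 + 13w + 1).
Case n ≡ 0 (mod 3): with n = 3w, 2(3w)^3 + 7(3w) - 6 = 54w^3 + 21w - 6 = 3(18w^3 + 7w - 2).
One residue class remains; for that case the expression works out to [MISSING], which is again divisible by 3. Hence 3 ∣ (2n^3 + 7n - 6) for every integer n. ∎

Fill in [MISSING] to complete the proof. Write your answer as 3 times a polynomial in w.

3(18w^3 + 36w^2 + 31w + 8)

Only n ≡ 2 (mod 3) is unaccounted for. Put n = 3w+2:
2(3w+2)^3 + 7(3w+2) - 6 expands to 54w^3 + 108w^2 + 93w + 24,
and factoring out 3 leaves 3(18w^3 + 36w^2 + 31w + 8).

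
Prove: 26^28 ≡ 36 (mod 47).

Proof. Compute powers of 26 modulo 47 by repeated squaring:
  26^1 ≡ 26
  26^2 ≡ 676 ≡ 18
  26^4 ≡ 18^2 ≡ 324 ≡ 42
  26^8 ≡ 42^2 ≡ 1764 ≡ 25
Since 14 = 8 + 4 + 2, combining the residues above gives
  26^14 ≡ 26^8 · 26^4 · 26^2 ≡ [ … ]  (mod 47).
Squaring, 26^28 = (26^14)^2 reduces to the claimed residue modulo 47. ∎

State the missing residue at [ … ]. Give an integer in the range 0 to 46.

Multiply the listed residues: 25 · 42 · 18 = 1050 → 18900.
Reducing modulo 47: 18900 = 402·47 + 6, so 26^14 ≡ 6.

6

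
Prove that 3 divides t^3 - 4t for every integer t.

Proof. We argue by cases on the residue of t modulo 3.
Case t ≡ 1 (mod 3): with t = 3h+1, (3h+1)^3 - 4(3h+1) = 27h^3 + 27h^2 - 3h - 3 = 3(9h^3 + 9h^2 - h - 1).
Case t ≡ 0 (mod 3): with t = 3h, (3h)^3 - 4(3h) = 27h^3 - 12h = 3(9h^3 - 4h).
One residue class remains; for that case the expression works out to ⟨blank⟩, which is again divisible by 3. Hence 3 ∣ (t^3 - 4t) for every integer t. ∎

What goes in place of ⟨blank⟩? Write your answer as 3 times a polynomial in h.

Only t ≡ 2 (mod 3) is unaccounted for. Put t = 3h+2:
(3h+2)^3 - 4(3h+2) expands to 27h^3 + 54h^2 + 24h,
and factoring out 3 leaves 3(9h^3 + 18h^2 + 8h).

3(9h^3 + 18h^2 + 8h)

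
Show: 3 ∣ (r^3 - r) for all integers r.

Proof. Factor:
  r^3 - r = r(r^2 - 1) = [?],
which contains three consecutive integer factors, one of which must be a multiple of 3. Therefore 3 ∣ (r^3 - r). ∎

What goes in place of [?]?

(r - 1)r(r + 1)

r(r^2 - 1) = r(r - 1)(r + 1) = (r - 1)r(r + 1).
These three factors are consecutive integers, so their product is divisible by 3.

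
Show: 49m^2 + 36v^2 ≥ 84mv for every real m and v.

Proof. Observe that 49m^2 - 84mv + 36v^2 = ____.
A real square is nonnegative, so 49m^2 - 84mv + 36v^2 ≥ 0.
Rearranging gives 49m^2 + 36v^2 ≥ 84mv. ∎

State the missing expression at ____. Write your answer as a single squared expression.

(7m - 6v)^2

The leading and trailing coefficients are 7^2 and 6^2, and 84 = 2·7·6, so the trinomial is (7m - 6v)^2.
Hence 49m^2 - 84mv + 36v^2 ≥ 0.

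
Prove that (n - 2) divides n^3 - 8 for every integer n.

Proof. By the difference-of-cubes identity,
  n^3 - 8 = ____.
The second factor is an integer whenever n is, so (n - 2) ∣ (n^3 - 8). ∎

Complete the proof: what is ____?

(n - 2)(n^2 + 2n + 4)

a^3 - b^3 = (a - b)(a^2 + ab + b^2). With a = n, b = 2:
n^3 - 8 = (n - 2)(n^2 + 2n + 4).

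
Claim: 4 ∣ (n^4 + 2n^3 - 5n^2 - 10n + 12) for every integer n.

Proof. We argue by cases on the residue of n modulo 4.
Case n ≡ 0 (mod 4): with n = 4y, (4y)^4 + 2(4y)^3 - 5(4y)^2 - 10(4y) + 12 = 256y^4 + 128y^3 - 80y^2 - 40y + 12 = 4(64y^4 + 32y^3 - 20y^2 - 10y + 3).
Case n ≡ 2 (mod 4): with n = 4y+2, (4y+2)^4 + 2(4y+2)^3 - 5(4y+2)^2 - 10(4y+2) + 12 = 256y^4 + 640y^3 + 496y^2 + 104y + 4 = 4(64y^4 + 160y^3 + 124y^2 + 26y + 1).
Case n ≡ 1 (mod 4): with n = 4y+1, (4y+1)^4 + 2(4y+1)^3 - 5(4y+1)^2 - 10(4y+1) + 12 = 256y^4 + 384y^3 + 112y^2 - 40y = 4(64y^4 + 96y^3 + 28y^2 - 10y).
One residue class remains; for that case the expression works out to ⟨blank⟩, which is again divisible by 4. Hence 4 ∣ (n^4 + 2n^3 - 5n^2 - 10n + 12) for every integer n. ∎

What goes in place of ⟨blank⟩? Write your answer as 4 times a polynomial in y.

Only n ≡ 3 (mod 4) is unaccounted for. Put n = 4y+3:
(4y+3)^4 + 2(4y+3)^3 - 5(4y+3)^2 - 10(4y+3) + 12 expands to 256y^4 + 896y^3 + 1072y^2 + 488y + 72,
and factoring out 4 leaves 4(64y^4 + 224y^3 + 268y^2 + 122y + 18).

4(64y^4 + 224y^3 + 268y^2 + 122y + 18)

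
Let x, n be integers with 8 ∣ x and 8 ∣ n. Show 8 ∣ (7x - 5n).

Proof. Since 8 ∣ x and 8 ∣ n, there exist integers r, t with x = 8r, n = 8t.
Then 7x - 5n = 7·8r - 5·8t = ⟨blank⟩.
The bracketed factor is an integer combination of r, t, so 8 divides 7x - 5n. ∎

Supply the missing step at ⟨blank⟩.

Pull the common 8 out of every term: 7·8r - 5·8t = 8(7r - 5t).
7r - 5t is an integer, which exhibits the divisibility.

8(7r - 5t)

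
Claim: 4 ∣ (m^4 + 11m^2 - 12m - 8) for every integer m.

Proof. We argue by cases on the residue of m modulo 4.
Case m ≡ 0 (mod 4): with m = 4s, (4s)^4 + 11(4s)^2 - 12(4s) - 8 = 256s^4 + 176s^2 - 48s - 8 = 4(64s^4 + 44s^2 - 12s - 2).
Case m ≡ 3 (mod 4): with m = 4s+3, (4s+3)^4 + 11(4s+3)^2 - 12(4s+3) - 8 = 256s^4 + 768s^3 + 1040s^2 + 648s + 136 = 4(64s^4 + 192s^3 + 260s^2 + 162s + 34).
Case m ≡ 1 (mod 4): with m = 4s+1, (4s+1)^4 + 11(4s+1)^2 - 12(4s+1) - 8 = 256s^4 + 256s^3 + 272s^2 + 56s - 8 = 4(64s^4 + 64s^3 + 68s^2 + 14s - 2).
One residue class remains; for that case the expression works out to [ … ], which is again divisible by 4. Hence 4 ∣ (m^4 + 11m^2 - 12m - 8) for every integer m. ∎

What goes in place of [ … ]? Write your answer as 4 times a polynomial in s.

The residues treated are {0, 3, 1}, so the missing case is m ≡ 2 (mod 4); write m = 4s+2.
Then (4s+2)^4 + 11(4s+2)^2 - 12(4s+2) - 8 = 256s^4 + 512s^3 + 560s^2 + 256s + 28 = 4(64s^4 + 128s^3 + 140s^2 + 64s + 7).

4(64s^4 + 128s^3 + 140s^2 + 64s + 7)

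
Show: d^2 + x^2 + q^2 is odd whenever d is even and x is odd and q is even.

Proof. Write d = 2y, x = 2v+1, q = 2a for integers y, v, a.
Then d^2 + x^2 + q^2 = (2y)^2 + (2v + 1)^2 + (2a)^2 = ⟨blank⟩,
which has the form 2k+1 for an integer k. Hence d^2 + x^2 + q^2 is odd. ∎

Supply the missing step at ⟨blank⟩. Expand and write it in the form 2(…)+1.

2(2a^2 + 2v^2 + 2v + 2y^2) + 1

(2y)^2 + (2v + 1)^2 + (2a)^2 = 4a^2 + 4v^2 + 4v + 4y^2 + 1
= 2(2a^2 + 2v^2 + 2v + 2y^2) + 1.
Since 2a^2 + 2v^2 + 2v + 2y^2 is an integer, the sum of squares is of the form 2k+1 for an integer k.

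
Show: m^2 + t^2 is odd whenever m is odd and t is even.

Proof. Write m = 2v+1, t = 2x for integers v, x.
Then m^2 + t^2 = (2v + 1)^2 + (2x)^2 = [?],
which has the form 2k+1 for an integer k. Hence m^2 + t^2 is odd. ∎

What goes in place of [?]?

(2v + 1)^2 + (2x)^2 = 4v^2 + 4v + 4x^2 + 1
= 2(2v^2 + 2v + 2x^2) + 1.
Since 2v^2 + 2v + 2x^2 is an integer, the sum of squares is of the form 2k+1 for an integer k.

2(2v^2 + 2v + 2x^2) + 1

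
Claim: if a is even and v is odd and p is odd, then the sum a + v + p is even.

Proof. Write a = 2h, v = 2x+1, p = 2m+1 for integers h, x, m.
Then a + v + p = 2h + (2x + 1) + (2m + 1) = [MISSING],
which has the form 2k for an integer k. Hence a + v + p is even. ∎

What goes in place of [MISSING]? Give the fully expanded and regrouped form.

2(h + m + x + 1)

Expanding: 2h + (2x + 1) + (2m + 1) = 2h + 2m + 2x + 2.
Every term is even; pulling out the factor of 2 gives 2(h + m + x + 1).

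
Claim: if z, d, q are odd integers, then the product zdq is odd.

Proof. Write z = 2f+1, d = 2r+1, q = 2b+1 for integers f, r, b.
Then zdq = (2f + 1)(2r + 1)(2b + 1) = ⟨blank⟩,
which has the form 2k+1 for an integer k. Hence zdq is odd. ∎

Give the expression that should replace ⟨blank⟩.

2(4bfr + 2bf + 2br + b + 2fr + f + r) + 1

(2f + 1)(2r + 1)(2b + 1) = 8bfr + 4bf + 4br + 2b + 4fr + 2f + 2r + 1
= 2(4bfr + 2bf + 2br + b + 2fr + f + r) + 1.
Since 4bfr + 2bf + 2br + b + 2fr + f + r is an integer, the product is of the form 2k+1 for an integer k.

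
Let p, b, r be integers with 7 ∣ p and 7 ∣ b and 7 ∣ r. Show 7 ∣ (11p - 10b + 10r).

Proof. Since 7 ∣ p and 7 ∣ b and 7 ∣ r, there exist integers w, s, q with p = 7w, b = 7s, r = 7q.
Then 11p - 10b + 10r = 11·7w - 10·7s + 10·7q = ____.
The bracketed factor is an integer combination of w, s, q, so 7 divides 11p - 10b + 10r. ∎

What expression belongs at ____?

7(10q - 10s + 11w)

Each term has a factor of 7: 11·7w - 10·7s + 10·7q = 7·(10q - 10s + 11w).
Since 10q - 10s + 11w is an integer, 7 ∣ (11p - 10b + 10r).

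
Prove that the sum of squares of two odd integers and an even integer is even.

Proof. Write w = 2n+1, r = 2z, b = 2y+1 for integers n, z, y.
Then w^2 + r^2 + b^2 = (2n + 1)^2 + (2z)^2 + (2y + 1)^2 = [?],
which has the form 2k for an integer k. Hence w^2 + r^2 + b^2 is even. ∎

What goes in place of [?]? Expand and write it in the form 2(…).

Expanding: (2n + 1)^2 + (2z)^2 + (2y + 1)^2 = 4n^2 + 4n + 4y^2 + 4y + 4z^2 + 2.
Every term is even; pulling out the factor of 2 gives 2(2n^2 + 2n + 2y^2 + 2y + 2z^2 + 1).

2(2n^2 + 2n + 2y^2 + 2y + 2z^2 + 1)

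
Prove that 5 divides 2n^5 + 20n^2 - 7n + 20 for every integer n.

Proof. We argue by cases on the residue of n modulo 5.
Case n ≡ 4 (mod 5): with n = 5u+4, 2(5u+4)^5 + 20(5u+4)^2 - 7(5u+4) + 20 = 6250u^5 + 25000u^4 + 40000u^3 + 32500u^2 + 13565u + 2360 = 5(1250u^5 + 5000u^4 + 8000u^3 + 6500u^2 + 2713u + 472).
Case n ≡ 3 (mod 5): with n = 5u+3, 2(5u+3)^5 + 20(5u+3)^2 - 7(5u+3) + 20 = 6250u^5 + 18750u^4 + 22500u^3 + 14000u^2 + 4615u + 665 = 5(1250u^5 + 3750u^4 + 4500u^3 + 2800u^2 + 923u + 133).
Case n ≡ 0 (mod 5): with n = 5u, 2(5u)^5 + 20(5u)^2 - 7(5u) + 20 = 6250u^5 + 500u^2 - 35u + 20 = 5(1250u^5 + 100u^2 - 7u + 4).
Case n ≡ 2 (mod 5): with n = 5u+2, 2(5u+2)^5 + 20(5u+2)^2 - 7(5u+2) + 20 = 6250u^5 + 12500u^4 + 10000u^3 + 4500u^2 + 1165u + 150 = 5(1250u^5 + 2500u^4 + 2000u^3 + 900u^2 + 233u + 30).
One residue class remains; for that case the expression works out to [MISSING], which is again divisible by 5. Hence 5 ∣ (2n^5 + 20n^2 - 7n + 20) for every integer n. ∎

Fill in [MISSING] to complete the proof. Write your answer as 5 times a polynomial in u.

5(1250u^5 + 1250u^4 + 500u^3 + 200u^2 + 43u + 7)

Only n ≡ 1 (mod 5) is unaccounted for. Put n = 5u+1:
2(5u+1)^5 + 20(5u+1)^2 - 7(5u+1) + 20 expands to 6250u^5 + 6250u^4 + 2500u^3 + 1000u^2 + 215u + 35,
and factoring out 5 leaves 5(1250u^5 + 1250u^4 + 500u^3 + 200u^2 + 43u + 7).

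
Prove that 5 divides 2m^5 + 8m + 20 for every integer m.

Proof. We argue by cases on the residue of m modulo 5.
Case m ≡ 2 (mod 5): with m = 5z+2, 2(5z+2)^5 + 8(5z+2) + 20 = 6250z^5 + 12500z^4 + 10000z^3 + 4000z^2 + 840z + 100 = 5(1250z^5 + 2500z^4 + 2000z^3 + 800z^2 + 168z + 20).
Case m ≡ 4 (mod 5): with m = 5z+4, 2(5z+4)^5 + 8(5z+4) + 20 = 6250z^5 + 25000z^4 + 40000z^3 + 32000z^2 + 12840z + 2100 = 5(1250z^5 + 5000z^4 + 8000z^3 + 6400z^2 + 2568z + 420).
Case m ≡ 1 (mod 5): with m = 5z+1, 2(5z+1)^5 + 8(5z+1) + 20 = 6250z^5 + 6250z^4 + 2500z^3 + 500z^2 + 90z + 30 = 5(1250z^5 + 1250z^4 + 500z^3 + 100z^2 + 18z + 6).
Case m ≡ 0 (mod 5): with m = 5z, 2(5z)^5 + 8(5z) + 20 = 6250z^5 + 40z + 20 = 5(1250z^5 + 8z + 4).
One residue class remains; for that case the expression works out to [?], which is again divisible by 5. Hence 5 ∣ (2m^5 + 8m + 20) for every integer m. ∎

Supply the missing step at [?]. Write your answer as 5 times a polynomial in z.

5(1250z^5 + 3750z^4 + 4500z^3 + 2700z^2 + 818z + 106)

Only m ≡ 3 (mod 5) is unaccounted for. Put m = 5z+3:
2(5z+3)^5 + 8(5z+3) + 20 expands to 6250z^5 + 18750z^4 + 22500z^3 + 13500z^2 + 4090z + 530,
and factoring out 5 leaves 5(1250z^5 + 3750z^4 + 4500z^3 + 2700z^2 + 818z + 106).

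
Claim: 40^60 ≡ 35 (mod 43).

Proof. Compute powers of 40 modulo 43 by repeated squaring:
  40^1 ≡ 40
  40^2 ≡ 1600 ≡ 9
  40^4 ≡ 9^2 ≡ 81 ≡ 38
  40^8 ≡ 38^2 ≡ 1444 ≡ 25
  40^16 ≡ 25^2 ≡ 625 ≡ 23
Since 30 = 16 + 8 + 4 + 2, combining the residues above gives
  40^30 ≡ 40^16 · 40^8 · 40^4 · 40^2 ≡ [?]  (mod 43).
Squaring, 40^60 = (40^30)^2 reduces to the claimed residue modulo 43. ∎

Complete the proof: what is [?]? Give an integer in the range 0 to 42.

Multiply the listed residues: 23 · 25 · 38 · 9 = 575 → 21850 → 196650.
Reducing modulo 43: 196650 = 4573·43 + 11, so 40^30 ≡ 11.

11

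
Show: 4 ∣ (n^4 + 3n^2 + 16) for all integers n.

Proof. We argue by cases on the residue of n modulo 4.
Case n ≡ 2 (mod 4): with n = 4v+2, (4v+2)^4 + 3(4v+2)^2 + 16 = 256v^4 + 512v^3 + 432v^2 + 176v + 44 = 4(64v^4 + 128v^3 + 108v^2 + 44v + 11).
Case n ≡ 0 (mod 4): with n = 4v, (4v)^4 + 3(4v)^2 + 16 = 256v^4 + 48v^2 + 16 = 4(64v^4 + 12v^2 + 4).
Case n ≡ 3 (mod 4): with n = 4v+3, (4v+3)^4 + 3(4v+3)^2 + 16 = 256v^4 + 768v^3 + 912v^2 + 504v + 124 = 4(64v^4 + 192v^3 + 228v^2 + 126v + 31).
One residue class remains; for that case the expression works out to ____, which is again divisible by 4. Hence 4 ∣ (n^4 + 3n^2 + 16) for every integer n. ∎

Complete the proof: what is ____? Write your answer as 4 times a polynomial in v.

Only n ≡ 1 (mod 4) is unaccounted for. Put n = 4v+1:
(4v+1)^4 + 3(4v+1)^2 + 16 expands to 256v^4 + 256v^3 + 144v^2 + 40v + 20,
and factoring out 4 leaves 4(64v^4 + 64v^3 + 36v^2 + 10v + 5).

4(64v^4 + 64v^3 + 36v^2 + 10v + 5)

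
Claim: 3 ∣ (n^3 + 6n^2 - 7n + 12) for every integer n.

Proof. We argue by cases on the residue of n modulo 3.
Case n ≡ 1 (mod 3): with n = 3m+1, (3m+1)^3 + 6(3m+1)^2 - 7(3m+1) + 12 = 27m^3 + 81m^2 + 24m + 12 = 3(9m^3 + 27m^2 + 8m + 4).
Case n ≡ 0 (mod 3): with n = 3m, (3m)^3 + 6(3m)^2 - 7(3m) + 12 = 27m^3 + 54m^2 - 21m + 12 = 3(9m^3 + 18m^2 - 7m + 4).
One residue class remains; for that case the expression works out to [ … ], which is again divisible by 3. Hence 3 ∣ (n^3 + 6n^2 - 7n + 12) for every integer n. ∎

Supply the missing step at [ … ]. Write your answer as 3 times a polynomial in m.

3(9m^3 + 36m^2 + 29m + 10)

The residues treated are {1, 0}, so the missing case is n ≡ 2 (mod 3); write n = 3m+2.
Then (3m+2)^3 + 6(3m+2)^2 - 7(3m+2) + 12 = 27m^3 + 108m^2 + 87m + 30 = 3(9m^3 + 36m^2 + 29m + 10).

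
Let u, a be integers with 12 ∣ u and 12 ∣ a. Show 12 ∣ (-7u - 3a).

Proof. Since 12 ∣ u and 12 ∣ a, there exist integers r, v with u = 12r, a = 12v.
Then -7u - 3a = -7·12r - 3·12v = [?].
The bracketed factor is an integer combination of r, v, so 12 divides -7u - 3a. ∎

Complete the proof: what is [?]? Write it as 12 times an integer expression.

Pull the common 12 out of every term: -7·12r - 3·12v = 12(-7r - 3v).
-7r - 3v is an integer, which exhibits the divisibility.

12(-7r - 3v)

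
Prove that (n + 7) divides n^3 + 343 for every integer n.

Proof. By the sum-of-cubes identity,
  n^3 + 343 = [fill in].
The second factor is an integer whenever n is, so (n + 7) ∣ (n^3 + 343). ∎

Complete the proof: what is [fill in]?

(n + 7)(n^2 - 7n + 49)

a^3 + b^3 = (a + b)(a^2 - ab + b^2). With a = n, b = 7:
n^3 + 343 = (n + 7)(n^2 - 7n + 49).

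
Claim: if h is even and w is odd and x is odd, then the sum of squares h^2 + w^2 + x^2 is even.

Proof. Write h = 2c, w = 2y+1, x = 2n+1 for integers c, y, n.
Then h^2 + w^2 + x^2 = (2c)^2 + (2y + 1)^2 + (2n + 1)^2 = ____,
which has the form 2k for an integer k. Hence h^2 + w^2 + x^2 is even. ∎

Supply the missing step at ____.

Expanding: (2c)^2 + (2y + 1)^2 + (2n + 1)^2 = 4c^2 + 4n^2 + 4n + 4y^2 + 4y + 2.
Every term is even; pulling out the factor of 2 gives 2(2c^2 + 2n^2 + 2n + 2y^2 + 2y + 1).

2(2c^2 + 2n^2 + 2n + 2y^2 + 2y + 1)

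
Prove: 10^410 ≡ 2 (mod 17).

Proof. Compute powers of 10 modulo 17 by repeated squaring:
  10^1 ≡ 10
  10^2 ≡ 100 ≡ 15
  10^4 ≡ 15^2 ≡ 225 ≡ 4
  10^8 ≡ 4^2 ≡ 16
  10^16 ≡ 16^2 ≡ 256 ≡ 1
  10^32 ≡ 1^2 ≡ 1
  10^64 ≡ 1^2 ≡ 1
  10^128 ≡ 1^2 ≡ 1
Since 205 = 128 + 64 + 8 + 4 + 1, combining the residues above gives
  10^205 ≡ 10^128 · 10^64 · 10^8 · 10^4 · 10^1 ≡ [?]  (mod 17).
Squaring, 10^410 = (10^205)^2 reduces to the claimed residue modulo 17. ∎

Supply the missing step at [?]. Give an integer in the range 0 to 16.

Multiply the listed residues: 1 · 1 · 16 · 4 · 10 = 1 → 16 → 64 → 640.
Reducing modulo 17: 640 = 37·17 + 11, so 10^205 ≡ 11.

11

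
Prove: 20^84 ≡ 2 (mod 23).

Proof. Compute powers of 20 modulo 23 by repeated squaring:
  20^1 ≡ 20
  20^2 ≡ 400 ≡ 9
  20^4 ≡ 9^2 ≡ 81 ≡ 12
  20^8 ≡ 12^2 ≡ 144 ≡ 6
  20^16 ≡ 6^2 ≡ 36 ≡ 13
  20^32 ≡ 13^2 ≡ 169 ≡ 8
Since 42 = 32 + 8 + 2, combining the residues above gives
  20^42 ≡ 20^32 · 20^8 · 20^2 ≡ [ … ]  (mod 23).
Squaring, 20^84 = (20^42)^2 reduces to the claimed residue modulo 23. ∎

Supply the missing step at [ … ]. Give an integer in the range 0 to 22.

20^32 · 20^8 · 20^2 ≡ 8 · 6 · 9 = 432.
432 mod 23 = 18, so 20^42 ≡ 18 (mod 23).

18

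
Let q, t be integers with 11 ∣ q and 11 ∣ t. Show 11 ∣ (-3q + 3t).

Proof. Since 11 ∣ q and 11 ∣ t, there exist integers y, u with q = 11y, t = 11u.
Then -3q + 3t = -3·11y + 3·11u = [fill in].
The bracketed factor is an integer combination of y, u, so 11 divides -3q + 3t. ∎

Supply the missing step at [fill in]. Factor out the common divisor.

11(3u - 3y)

Each term has a factor of 11: -3·11y + 3·11u = 11·(3u - 3y).
Since 3u - 3y is an integer, 11 ∣ (-3q + 3t).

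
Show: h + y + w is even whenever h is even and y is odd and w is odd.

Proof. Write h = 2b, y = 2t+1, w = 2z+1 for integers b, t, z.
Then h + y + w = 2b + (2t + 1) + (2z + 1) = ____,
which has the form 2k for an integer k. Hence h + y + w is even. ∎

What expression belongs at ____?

2b + (2t + 1) + (2z + 1) = 2b + 2t + 2z + 2
= 2(b + t + z + 1).
Since b + t + z + 1 is an integer, the sum is of the form 2k for an integer k.

2(b + t + z + 1)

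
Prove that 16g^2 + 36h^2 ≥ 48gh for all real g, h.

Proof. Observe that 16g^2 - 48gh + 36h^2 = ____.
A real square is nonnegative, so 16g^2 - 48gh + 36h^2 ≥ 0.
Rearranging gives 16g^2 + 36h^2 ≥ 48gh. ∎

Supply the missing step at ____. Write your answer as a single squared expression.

16g^2 - 48gh + 36h^2 is a perfect-square trinomial: the outer terms are (4g)^2 and (6h)^2, and the cross term is -2·4g·6h.
So 16g^2 - 48gh + 36h^2 = (4g - 6h)^2 ≥ 0.

(4g - 6h)^2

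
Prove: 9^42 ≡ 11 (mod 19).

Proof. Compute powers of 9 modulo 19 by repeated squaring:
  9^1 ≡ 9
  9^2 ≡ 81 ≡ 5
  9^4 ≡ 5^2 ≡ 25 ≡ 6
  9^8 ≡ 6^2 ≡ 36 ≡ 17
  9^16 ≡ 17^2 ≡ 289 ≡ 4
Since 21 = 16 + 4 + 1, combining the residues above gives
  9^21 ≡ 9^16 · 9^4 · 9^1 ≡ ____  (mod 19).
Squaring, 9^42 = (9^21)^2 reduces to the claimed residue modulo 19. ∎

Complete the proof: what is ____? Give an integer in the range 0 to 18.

7

9^16 · 9^4 · 9^1 ≡ 4 · 6 · 9 = 216.
216 mod 19 = 7, so 9^21 ≡ 7 (mod 19).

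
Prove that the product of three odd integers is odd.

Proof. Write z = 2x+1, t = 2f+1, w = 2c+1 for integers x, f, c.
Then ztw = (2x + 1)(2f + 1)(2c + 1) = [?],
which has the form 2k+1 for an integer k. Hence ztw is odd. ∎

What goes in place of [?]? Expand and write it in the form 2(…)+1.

Expanding: (2x + 1)(2f + 1)(2c + 1) = 8cfx + 4cf + 4cx + 2c + 4fx + 2f + 2x + 1.
Every term except the constant is even, so this is 2(4cfx + 2cf + 2cx + c + 2fx + f + x) + 1,
and 4cfx + 2cf + 2cx + c + 2fx + f + x ∈ ℤ gives the required form.

2(4cfx + 2cf + 2cx + c + 2fx + f + x) + 1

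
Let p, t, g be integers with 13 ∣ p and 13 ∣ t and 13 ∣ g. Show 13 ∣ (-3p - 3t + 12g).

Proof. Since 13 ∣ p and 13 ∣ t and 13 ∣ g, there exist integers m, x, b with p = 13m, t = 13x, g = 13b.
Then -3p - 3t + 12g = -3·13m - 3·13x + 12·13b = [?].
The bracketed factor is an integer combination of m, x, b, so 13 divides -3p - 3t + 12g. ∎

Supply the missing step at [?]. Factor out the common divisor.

Pull the common 13 out of every term: -3·13m - 3·13x + 12·13b = 13(12b - 3m - 3x).
12b - 3m - 3x is an integer, which exhibits the divisibility.

13(12b - 3m - 3x)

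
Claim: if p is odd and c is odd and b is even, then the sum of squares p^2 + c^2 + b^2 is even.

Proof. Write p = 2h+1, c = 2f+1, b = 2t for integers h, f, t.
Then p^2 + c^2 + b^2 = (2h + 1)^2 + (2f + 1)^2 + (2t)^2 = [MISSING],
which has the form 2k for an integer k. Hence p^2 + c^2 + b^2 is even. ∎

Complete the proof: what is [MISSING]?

2(2f^2 + 2f + 2h^2 + 2h + 2t^2 + 1)

(2h + 1)^2 + (2f + 1)^2 + (2t)^2 = 4f^2 + 4f + 4h^2 + 4h + 4t^2 + 2
= 2(2f^2 + 2f + 2h^2 + 2h + 2t^2 + 1).
Since 2f^2 + 2f + 2h^2 + 2h + 2t^2 + 1 is an integer, the sum of squares is of the form 2k for an integer k.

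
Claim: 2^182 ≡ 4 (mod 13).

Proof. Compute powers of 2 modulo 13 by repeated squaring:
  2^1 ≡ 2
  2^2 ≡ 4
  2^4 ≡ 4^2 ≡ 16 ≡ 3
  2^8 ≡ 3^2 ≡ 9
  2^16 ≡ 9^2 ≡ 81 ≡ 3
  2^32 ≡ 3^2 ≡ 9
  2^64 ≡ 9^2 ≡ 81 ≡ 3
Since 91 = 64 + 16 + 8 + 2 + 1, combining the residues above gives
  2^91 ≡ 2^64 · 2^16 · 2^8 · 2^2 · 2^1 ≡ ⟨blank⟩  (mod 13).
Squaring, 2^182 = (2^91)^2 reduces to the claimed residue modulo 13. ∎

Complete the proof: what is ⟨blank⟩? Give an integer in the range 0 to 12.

2^64 · 2^16 · 2^8 · 2^2 · 2^1 ≡ 3 · 3 · 9 · 4 · 2 = 648.
648 mod 13 = 11, so 2^91 ≡ 11 (mod 13).

11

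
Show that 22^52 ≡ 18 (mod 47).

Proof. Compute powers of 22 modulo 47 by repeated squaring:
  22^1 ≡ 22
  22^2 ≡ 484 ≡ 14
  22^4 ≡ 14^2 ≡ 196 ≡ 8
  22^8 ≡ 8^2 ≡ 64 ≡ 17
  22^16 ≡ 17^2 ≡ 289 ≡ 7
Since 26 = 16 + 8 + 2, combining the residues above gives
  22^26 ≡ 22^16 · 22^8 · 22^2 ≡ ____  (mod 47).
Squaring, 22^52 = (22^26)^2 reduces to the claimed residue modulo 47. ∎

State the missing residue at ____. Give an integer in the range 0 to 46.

21

22^16 · 22^8 · 22^2 ≡ 7 · 17 · 14 = 1666.
1666 mod 47 = 21, so 22^26 ≡ 21 (mod 47).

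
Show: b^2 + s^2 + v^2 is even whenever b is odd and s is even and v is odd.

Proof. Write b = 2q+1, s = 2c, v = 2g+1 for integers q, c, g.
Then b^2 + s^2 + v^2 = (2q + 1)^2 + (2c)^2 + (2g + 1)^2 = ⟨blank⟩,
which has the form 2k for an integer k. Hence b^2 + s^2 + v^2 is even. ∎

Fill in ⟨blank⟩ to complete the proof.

Expanding: (2q + 1)^2 + (2c)^2 + (2g + 1)^2 = 4c^2 + 4g^2 + 4g + 4q^2 + 4q + 2.
Every term is even; pulling out the factor of 2 gives 2(2c^2 + 2g^2 + 2g + 2q^2 + 2q + 1).

2(2c^2 + 2g^2 + 2g + 2q^2 + 2q + 1)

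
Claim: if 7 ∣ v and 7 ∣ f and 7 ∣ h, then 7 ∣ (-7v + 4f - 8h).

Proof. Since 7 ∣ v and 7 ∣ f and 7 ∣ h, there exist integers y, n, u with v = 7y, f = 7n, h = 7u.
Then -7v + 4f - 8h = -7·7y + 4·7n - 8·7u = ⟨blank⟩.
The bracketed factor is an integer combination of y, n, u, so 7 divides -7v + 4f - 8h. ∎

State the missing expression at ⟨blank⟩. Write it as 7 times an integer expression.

7(4n - 8u - 7y)

Pull the common 7 out of every term: -7·7y + 4·7n - 8·7u = 7(4n - 8u - 7y).
4n - 8u - 7y is an integer, which exhibits the divisibility.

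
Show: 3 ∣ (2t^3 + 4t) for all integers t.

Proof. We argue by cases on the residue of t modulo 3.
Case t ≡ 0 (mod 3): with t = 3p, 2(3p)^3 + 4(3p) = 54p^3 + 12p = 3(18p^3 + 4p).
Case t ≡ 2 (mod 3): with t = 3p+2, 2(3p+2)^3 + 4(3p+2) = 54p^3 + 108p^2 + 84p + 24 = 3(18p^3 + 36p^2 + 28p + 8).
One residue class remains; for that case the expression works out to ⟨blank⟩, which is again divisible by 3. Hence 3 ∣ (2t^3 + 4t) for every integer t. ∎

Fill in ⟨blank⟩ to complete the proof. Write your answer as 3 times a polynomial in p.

3(18p^3 + 18p^2 + 10p + 2)

The residues treated are {0, 2}, so the missing case is t ≡ 1 (mod 3); write t = 3p+1.
Then 2(3p+1)^3 + 4(3p+1) = 54p^3 + 54p^2 + 30p + 6 = 3(18p^3 + 18p^2 + 10p + 2).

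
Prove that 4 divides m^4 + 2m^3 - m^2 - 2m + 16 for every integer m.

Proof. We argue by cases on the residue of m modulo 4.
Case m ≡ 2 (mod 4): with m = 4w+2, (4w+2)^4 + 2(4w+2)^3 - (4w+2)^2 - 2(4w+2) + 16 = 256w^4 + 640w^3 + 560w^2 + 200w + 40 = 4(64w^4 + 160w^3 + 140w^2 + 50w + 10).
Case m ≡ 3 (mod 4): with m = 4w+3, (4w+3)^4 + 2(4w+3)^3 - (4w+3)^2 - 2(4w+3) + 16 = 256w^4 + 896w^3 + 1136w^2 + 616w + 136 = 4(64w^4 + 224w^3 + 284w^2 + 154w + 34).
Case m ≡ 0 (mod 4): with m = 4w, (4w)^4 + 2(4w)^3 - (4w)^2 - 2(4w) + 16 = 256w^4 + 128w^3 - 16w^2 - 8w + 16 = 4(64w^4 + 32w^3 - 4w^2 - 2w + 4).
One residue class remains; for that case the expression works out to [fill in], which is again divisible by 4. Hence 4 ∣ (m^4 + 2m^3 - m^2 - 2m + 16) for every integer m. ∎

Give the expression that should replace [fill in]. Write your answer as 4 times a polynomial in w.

4(64w^4 + 96w^3 + 44w^2 + 6w + 4)

The residues treated are {2, 3, 0}, so the missing case is m ≡ 1 (mod 4); write m = 4w+1.
Then (4w+1)^4 + 2(4w+1)^3 - (4w+1)^2 - 2(4w+1) + 16 = 256w^4 + 384w^3 + 176w^2 + 24w + 16 = 4(64w^4 + 96w^3 + 44w^2 + 6w + 4).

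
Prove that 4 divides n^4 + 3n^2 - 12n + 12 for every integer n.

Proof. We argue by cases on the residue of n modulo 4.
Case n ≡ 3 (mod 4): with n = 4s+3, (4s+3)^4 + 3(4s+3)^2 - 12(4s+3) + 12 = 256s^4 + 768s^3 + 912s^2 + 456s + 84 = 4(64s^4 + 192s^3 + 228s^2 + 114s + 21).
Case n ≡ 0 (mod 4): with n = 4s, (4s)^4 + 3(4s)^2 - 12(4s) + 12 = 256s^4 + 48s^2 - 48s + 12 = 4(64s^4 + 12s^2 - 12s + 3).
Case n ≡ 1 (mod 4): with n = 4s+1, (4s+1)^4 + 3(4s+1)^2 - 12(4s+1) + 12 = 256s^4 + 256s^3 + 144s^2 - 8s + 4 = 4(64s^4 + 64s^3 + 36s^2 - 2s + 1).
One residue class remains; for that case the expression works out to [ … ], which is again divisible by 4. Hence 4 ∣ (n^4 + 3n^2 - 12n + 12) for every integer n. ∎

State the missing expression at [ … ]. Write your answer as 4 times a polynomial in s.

The residues treated are {3, 0, 1}, so the missing case is n ≡ 2 (mod 4); write n = 4s+2.
Then (4s+2)^4 + 3(4s+2)^2 - 12(4s+2) + 12 = 256s^4 + 512s^3 + 432s^2 + 128s + 16 = 4(64s^4 + 128s^3 + 108s^2 + 32s + 4).

4(64s^4 + 128s^3 + 108s^2 + 32s + 4)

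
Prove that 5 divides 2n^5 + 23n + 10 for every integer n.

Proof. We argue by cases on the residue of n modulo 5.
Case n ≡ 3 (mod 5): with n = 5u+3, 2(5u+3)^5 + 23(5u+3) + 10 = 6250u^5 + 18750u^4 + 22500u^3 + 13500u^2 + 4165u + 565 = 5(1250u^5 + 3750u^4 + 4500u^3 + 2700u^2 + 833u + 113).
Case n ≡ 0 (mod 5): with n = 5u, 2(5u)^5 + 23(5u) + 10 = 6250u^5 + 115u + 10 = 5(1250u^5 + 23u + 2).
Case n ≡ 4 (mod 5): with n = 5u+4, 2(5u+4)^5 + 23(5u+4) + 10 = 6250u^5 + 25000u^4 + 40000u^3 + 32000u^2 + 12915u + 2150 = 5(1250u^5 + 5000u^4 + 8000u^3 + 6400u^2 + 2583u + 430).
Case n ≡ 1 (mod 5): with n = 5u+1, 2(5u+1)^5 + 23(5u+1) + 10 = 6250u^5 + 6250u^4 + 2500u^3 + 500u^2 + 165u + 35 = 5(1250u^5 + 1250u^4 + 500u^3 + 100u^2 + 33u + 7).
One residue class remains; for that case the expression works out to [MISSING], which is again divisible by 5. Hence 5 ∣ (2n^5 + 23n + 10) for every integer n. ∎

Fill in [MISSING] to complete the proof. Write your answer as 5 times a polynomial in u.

Only n ≡ 2 (mod 5) is unaccounted for. Put n = 5u+2:
2(5u+2)^5 + 23(5u+2) + 10 expands to 6250u^5 + 12500u^4 + 10000u^3 + 4000u^2 + 915u + 120,
and factoring out 5 leaves 5(1250u^5 + 2500u^4 + 2000u^3 + 800u^2 + 183u + 24).

5(1250u^5 + 2500u^4 + 2000u^3 + 800u^2 + 183u + 24)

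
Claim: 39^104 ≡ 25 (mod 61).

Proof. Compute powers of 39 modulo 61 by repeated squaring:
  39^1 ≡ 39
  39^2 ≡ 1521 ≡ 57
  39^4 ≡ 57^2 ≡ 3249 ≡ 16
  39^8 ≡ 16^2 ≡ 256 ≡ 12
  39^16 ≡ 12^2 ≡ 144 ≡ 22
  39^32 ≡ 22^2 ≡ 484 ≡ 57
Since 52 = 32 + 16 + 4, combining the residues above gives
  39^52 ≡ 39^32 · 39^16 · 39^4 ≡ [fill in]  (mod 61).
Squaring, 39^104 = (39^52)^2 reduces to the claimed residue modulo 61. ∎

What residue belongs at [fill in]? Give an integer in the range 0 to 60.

39^32 · 39^16 · 39^4 ≡ 57 · 22 · 16 = 20064.
20064 mod 61 = 56, so 39^52 ≡ 56 (mod 61).

56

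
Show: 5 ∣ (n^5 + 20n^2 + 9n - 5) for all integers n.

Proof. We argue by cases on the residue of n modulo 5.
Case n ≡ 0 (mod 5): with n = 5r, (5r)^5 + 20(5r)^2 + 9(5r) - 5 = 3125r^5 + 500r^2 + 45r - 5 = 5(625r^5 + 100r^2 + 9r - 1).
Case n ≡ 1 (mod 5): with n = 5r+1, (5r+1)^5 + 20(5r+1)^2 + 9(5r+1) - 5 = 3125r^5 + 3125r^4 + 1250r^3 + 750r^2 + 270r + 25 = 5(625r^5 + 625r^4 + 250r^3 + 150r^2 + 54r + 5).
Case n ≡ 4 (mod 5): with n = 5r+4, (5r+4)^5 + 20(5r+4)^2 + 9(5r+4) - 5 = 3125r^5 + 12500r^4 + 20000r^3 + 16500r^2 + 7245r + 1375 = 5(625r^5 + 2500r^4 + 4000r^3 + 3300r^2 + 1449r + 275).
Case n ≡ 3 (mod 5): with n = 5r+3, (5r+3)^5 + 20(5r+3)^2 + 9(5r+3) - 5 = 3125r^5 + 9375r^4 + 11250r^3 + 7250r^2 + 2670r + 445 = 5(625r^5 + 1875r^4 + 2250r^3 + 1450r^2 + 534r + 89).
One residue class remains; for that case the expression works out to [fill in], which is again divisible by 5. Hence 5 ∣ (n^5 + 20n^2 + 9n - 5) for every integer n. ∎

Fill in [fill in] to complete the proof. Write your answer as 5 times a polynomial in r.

5(625r^5 + 1250r^4 + 1000r^3 + 500r^2 + 169r + 25)

The residues treated are {0, 1, 4, 3}, so the missing case is n ≡ 2 (mod 5); write n = 5r+2.
Then (5r+2)^5 + 20(5r+2)^2 + 9(5r+2) - 5 = 3125r^5 + 6250r^4 + 5000r^3 + 2500r^2 + 845r + 125 = 5(625r^5 + 1250r^4 + 1000r^3 + 500r^2 + 169r + 25).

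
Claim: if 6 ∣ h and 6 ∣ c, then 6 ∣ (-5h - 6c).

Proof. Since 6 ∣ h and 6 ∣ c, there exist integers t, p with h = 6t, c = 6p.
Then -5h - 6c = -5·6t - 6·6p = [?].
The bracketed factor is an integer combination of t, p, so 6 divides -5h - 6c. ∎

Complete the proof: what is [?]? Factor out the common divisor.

Each term has a factor of 6: -5·6t - 6·6p = 6·(-6p - 5t).
Since -6p - 5t is an integer, 6 ∣ (-5h - 6c).

6(-6p - 5t)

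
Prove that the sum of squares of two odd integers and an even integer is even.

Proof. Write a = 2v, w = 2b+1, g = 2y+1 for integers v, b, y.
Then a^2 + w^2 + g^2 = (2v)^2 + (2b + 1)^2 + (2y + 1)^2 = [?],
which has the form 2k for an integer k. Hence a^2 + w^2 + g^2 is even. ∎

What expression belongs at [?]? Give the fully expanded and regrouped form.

2(2b^2 + 2b + 2v^2 + 2y^2 + 2y + 1)

(2v)^2 + (2b + 1)^2 + (2y + 1)^2 = 4b^2 + 4b + 4v^2 + 4y^2 + 4y + 2
= 2(2b^2 + 2b + 2v^2 + 2y^2 + 2y + 1).
Since 2b^2 + 2b + 2v^2 + 2y^2 + 2y + 1 is an integer, the sum of squares is of the form 2k for an integer k.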